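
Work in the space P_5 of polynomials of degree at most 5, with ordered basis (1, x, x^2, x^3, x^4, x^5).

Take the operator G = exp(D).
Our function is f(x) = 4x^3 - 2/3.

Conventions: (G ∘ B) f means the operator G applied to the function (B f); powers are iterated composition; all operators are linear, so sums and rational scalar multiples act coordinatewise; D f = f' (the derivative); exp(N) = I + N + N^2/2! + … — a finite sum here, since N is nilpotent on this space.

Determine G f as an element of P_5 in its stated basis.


order-1 term: 12x^2
order-2 term: 12x
order-3 term: 4
the series for exp(D) f terminates at order 3
exp(D) f = 4x^3 + 12x^2 + 12x + 10/3

the result is g(x) = 4x^3 + 12x^2 + 12x + 10/3


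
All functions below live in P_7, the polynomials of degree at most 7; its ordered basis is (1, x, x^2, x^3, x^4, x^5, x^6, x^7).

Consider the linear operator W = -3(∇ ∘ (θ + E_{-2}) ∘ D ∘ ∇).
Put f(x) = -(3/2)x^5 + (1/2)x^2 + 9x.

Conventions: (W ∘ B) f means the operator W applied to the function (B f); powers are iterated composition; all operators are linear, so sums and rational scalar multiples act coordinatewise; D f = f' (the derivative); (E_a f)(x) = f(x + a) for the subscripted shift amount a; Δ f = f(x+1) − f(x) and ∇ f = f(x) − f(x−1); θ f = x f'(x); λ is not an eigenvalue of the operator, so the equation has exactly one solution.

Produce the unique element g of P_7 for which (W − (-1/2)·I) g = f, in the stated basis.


the image equals g(x) = -3x^5 - 4319x^2 + 11898x - 12420

write g with unknown coordinates in the stated basis and equate coefficients in (W − (-1/2)·I) g = f
solving from the highest basis element down gives g = -3x^5 - 4319x^2 + 11898x - 12420
check: W g = 2160x^2 - 5940x + 6210
so W g − (-1/2)·g = -(3/2)x^5 + (1/2)x^2 + 9x = f ✓


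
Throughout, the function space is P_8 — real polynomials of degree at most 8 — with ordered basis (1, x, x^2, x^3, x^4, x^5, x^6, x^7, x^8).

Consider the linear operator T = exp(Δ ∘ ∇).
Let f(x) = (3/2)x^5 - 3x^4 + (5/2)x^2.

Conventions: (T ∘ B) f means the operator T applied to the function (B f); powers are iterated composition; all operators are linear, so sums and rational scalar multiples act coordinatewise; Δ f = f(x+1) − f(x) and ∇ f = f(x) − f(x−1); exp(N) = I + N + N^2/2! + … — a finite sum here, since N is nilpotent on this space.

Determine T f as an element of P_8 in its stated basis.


the image equals g(x) = (3/2)x^5 - 3x^4 + 30x^3 - (67/2)x^2 + 105x - 37

order-1 term: 30x^3 - 36x^2 + 15x - 1
order-2 term: 90x - 36
the series for exp(Δ ∘ ∇) f terminates at order 2
exp(Δ ∘ ∇) f = (3/2)x^5 - 3x^4 + 30x^3 - (67/2)x^2 + 105x - 37


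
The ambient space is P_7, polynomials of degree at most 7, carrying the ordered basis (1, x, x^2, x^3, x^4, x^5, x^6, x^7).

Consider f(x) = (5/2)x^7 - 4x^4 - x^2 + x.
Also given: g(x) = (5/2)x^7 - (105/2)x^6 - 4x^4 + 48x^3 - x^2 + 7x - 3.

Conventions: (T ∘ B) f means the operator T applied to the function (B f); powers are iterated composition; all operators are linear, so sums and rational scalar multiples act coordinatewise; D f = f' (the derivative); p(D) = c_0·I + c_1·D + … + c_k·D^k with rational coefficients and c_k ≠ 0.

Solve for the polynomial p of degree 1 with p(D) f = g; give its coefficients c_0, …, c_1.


D^0 f = (5/2)x^7 - 4x^4 - x^2 + x
D^1 f = (35/2)x^6 - 16x^3 - 2x + 1
matching coefficients of g against c_0 f + c_1 Df + … from the top degree down determines the c_i
solution: c_0 = 1, c_1 = -3

c_0 = 1, c_1 = -3


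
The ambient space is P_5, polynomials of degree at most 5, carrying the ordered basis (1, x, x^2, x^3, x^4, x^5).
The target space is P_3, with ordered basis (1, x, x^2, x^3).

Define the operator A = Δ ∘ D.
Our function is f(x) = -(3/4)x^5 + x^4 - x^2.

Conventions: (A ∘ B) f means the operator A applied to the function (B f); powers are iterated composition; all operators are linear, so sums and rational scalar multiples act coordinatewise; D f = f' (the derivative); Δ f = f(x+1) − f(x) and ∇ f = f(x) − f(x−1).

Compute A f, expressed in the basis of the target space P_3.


the result is g(x) = -15x^3 - (21/2)x^2 - 3x - 7/4

D f = -(15/4)x^4 + 4x^3 - 2x
Δ D f = -15x^3 - (21/2)x^2 - 3x - 7/4


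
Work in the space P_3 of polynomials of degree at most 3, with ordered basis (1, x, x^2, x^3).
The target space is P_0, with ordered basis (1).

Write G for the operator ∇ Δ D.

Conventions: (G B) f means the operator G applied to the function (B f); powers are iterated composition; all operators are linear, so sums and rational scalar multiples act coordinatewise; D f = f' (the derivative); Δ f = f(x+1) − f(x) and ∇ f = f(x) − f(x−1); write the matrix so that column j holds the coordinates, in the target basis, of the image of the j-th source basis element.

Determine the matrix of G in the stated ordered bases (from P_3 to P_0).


the matrix is [[0, 0, 0, 6]] (rows listed top to bottom)

image of 1: 0
image of x: 0
image of x^2: 0
image of x^3: 6
each image's coordinates form column j of the matrix


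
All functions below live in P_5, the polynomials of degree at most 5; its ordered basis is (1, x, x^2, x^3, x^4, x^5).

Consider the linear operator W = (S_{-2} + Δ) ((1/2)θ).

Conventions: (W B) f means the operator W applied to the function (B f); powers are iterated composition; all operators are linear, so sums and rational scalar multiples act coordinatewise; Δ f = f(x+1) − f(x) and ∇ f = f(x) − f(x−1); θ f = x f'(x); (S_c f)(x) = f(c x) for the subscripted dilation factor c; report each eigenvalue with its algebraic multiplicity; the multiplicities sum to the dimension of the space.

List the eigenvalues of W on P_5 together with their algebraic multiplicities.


λ = -80 (multiplicity 1), λ = -12 (multiplicity 1), λ = -1 (multiplicity 1), λ = 0 (multiplicity 1), λ = 4 (multiplicity 1), λ = 32 (multiplicity 1)

image of 1: 0
image of x: -x + 1/2
image of x^2: 4x^2 + 2x + 1
image of x^3: -12x^3 + (9/2)x^2 + (9/2)x + 3/2
image of x^4: 32x^4 + 8x^3 + 12x^2 + 8x + 2
image of x^5: -80x^5 + (25/2)x^4 + 25x^3 + 25x^2 + (25/2)x + 5/2
the matrix is upper triangular; its diagonal is (0, -1, 4, -12, 32, -80)
for a triangular matrix the eigenvalues are the diagonal entries, with algebraic multiplicity their repetition count


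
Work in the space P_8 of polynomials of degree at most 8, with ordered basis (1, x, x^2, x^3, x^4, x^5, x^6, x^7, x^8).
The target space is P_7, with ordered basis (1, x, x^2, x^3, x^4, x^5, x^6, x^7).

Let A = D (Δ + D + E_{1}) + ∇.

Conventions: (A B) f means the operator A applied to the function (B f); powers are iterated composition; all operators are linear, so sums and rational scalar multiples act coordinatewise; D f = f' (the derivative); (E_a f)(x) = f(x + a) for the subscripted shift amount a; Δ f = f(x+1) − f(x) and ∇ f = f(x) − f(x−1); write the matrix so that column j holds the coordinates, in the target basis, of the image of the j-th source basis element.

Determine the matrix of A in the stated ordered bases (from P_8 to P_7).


the matrix is [[0, 2, 5, 7, 7, 11, 11, 15, 15]; [0, 0, 4, 15, 28, 35, 66, 77, 120]; [0, 0, 0, 6, 30, 70, 105, 231, 308]; [0, 0, 0, 0, 8, 50, 140, 245, 616]; [0, 0, 0, 0, 0, 10, 75, 245, 490]; [0, 0, 0, 0, 0, 0, 12, 105, 392]; [0, 0, 0, 0, 0, 0, 0, 14, 140]; [0, 0, 0, 0, 0, 0, 0, 0, 16]] (rows listed top to bottom)

image of 1: 0
image of x: 2
image of x^2: 4x + 5
image of x^3: 6x^2 + 15x + 7
image of x^4: 8x^3 + 30x^2 + 28x + 7
image of x^5: 10x^4 + 50x^3 + 70x^2 + 35x + 11
image of x^6: 12x^5 + 75x^4 + 140x^3 + 105x^2 + 66x + 11
image of x^7: 14x^6 + 105x^5 + 245x^4 + 245x^3 + 231x^2 + 77x + 15
image of x^8: 16x^7 + 140x^6 + 392x^5 + 490x^4 + 616x^3 + 308x^2 + 120x + 15
each image's coordinates form column j of the matrix


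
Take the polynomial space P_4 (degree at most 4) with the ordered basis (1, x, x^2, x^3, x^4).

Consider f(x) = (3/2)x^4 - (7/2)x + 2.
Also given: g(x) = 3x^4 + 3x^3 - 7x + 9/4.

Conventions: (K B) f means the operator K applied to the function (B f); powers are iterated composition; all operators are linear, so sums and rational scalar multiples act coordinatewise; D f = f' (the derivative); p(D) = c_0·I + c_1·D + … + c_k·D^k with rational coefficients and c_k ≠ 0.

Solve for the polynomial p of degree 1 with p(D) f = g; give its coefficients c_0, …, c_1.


c_0 = 2, c_1 = 1/2

D^0 f = (3/2)x^4 - (7/2)x + 2
D^1 f = 6x^3 - 7/2
matching coefficients of g against c_0 f + c_1 Df + … from the top degree down determines the c_i
solution: c_0 = 2, c_1 = 1/2


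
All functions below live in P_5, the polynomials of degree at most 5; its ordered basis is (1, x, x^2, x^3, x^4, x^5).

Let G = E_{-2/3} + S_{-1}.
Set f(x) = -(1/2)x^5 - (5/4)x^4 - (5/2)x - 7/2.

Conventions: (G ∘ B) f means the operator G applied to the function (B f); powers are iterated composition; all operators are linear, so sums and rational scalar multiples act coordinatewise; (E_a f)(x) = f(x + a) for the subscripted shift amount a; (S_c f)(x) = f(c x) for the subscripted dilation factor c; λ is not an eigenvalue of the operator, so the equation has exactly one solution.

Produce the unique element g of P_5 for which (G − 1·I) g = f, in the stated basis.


g(x) = (1/2)x^5 + (5/12)x^4 + (10/9)x^3 + (70/27)x^2 + (85/162)x - 1939/486

write g with unknown coordinates in the stated basis and equate coefficients in (G − 1·I) g = f
solving from the highest basis element down gives g = (1/2)x^5 + (5/12)x^4 + (10/9)x^3 + (70/27)x^2 + (85/162)x - 1939/486
check: G g = -(5/6)x^4 + (10/9)x^3 + (70/27)x^2 - (160/81)x - 1820/243
so G g − 1·g = -(1/2)x^5 - (5/4)x^4 - (5/2)x - 7/2 = f ✓


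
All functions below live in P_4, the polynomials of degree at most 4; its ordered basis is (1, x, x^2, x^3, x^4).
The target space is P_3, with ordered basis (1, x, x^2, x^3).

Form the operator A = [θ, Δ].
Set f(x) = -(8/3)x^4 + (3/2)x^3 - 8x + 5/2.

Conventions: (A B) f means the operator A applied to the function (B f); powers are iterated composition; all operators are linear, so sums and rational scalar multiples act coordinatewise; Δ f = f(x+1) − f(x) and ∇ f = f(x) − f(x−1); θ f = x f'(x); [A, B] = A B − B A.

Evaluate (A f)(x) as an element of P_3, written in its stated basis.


Δ f = -(32/3)x^3 - (23/2)x^2 - (37/6)x - 55/6
θ Δ f = -32x^3 - 23x^2 - (37/6)x
θ f = -(32/3)x^4 + (9/2)x^3 - 8x
Δ θ f = -(128/3)x^3 - (101/2)x^2 - (175/6)x - 85/6
[θ, Δ] f = (32/3)x^3 + (55/2)x^2 + 23x + 85/6

the result is g(x) = (32/3)x^3 + (55/2)x^2 + 23x + 85/6


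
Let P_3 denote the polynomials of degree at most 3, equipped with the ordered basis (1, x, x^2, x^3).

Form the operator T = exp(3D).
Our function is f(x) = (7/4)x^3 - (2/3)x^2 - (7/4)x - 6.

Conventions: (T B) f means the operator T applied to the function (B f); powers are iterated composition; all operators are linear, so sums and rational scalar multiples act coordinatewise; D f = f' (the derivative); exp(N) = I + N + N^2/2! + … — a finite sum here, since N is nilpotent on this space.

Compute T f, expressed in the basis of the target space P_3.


the result is g(x) = (7/4)x^3 + (181/12)x^2 + (83/2)x + 30

order-1 term: (63/4)x^2 - 4x - 21/4
order-2 term: (189/4)x - 6
order-3 term: 189/4
the series for exp(3D) f terminates at order 3
exp(3D) f = (7/4)x^3 + (181/12)x^2 + (83/2)x + 30


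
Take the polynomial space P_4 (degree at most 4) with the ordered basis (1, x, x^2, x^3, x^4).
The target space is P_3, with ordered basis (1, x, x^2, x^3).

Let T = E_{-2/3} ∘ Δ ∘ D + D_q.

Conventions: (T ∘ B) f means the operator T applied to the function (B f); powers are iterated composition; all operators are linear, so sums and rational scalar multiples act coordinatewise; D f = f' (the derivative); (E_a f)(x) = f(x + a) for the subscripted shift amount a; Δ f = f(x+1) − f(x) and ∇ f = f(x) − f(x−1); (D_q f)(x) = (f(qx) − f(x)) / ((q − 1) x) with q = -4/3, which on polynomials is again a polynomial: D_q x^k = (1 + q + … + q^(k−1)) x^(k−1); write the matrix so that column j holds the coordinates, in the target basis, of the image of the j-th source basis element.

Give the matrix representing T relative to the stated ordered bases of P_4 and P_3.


the matrix is [[0, 1, 2, -1, 4/3]; [0, 0, -1/3, 6, -4]; [0, 0, 0, 13/9, 12]; [0, 0, 0, 0, -25/27]] (rows listed top to bottom)

image of 1: 0
image of x: 1
image of x^2: -(1/3)x + 2
image of x^3: (13/9)x^2 + 6x - 1
image of x^4: -(25/27)x^3 + 12x^2 - 4x + 4/3
each image's coordinates form column j of the matrix


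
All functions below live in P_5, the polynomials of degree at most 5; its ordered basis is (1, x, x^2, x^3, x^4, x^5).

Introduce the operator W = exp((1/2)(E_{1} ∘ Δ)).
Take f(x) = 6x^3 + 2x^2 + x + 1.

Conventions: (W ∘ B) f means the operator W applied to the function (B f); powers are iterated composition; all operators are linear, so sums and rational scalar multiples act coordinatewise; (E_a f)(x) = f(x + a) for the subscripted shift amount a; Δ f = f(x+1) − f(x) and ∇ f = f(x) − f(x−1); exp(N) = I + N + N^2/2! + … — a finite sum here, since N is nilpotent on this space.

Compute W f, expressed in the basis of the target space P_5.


the image equals g(x) = 6x^3 + 11x^2 + (69/2)x + 161/4

order-1 term: 9x^2 + 29x + 49/2
order-2 term: (9/2)x + 14
order-3 term: 3/4
the series for exp((1/2)(E_{1} ∘ Δ)) f terminates at order 3
exp((1/2)(E_{1} ∘ Δ)) f = 6x^3 + 11x^2 + (69/2)x + 161/4


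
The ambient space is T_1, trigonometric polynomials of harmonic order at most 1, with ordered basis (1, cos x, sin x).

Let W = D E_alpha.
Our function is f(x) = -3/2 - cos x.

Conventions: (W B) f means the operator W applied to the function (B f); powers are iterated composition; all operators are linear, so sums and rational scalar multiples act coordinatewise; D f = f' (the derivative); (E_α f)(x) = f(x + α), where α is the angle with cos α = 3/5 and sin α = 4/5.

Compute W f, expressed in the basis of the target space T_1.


the image equals g(x) = (4/5)cos x + (3/5)sin x

E_alpha f = -3/2 - (3/5)cos x + (4/5)sin x
D E_alpha f = (4/5)cos x + (3/5)sin x


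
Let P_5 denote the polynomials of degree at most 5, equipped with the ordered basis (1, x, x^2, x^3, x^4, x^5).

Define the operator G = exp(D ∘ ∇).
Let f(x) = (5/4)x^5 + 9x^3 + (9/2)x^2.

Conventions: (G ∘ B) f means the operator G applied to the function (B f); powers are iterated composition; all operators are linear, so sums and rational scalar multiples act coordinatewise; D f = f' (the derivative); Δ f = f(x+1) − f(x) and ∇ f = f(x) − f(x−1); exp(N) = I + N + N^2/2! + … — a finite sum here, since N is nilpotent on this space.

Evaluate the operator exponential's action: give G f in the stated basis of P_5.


order-1 term: 25x^3 - (75/2)x^2 + 79x - 97/4
order-2 term: 75x - 75
the series for exp(D ∘ ∇) f terminates at order 2
exp(D ∘ ∇) f = (5/4)x^5 + 34x^3 - 33x^2 + 154x - 397/4

the result is g(x) = (5/4)x^5 + 34x^3 - 33x^2 + 154x - 397/4


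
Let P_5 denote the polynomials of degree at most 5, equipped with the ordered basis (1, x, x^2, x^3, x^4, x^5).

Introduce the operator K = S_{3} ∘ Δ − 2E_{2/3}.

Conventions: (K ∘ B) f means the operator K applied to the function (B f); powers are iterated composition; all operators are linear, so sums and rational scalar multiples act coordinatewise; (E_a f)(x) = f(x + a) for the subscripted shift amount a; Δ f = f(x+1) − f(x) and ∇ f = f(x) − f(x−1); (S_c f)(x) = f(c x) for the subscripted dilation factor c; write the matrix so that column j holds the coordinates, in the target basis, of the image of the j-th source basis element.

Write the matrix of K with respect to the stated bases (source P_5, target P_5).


image of 1: -2
image of x: -2x - 1/3
image of x^2: -2x^2 + (10/3)x + 1/9
image of x^3: -2x^3 + 23x^2 + (19/3)x + 11/27
image of x^4: -2x^4 + (308/3)x^3 + (146/3)x^2 + (260/27)x + 49/81
image of x^5: -2x^5 + (1195/3)x^4 + (2350/9)x^3 + (2270/27)x^2 + (1055/81)x + 179/243
each image's coordinates form column j of the matrix

the matrix is [[-2, -1/3, 1/9, 11/27, 49/81, 179/243]; [0, -2, 10/3, 19/3, 260/27, 1055/81]; [0, 0, -2, 23, 146/3, 2270/27]; [0, 0, 0, -2, 308/3, 2350/9]; [0, 0, 0, 0, -2, 1195/3]; [0, 0, 0, 0, 0, -2]] (rows listed top to bottom)


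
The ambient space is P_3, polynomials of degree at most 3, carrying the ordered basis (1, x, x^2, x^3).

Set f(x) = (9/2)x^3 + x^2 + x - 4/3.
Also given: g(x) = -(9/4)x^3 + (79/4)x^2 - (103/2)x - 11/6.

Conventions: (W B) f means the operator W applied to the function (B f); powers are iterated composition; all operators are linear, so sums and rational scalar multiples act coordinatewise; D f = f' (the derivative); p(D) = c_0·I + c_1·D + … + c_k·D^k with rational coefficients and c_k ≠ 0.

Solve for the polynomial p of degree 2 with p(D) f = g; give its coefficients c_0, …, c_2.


D^0 f = (9/2)x^3 + x^2 + x - 4/3
D^1 f = (27/2)x^2 + 2x + 1
D^2 f = 27x + 2
matching coefficients of g against c_0 f + c_1 Df + … from the top degree down determines the c_i
solution: c_0 = -1/2, c_1 = 3/2, c_2 = -2

c_0 = -1/2, c_1 = 3/2, c_2 = -2


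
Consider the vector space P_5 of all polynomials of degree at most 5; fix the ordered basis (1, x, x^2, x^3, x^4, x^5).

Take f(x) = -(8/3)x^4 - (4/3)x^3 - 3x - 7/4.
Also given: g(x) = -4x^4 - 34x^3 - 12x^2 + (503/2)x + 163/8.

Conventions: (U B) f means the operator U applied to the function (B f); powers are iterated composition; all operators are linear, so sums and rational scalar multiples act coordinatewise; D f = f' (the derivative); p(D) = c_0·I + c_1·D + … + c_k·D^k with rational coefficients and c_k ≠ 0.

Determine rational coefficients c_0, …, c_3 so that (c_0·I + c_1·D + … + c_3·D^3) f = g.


p(D) = (3/2)·I + 3·D − 4·D^3, i.e. c_0 = 3/2, c_1 = 3, c_2 = 0, c_3 = -4

D^0 f = -(8/3)x^4 - (4/3)x^3 - 3x - 7/4
D^1 f = -(32/3)x^3 - 4x^2 - 3
D^2 f = -32x^2 - 8x
D^3 f = -64x - 8
matching coefficients of g against c_0 f + c_1 Df + … from the top degree down determines the c_i
solution: c_0 = 3/2, c_1 = 3, c_2 = 0, c_3 = -4


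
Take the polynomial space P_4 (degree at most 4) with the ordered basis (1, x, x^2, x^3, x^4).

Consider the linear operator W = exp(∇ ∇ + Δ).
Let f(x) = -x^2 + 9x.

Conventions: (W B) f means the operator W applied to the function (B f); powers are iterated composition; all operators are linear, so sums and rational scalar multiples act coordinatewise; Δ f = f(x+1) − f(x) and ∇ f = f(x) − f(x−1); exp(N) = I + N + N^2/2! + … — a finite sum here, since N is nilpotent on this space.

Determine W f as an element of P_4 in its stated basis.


order-1 term: -2x + 6
order-2 term: -1
the series for exp(∇ ∇ + Δ) f terminates at order 2
exp(∇ ∇ + Δ) f = -x^2 + 7x + 5

the image equals g(x) = -x^2 + 7x + 5


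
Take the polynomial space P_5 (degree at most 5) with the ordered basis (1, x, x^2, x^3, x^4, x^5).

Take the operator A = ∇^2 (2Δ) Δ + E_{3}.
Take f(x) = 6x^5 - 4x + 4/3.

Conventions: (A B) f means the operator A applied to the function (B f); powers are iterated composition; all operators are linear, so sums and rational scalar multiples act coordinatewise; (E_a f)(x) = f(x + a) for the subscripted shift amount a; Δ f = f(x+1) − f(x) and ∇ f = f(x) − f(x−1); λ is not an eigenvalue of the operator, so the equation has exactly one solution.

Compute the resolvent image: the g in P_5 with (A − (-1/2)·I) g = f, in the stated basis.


the image equals g(x) = 4x^5 - 40x^4 + 80x^3 + 240x^2 - (3728/3)x + 21584/9

write g with unknown coordinates in the stated basis and equate coefficients in (A − (-1/2)·I) g = f
solving from the highest basis element down gives g = 4x^5 - 40x^4 + 80x^3 + 240x^2 - (3728/3)x + 21584/9
check: A g = 4x^5 + 20x^4 - 40x^3 - 120x^2 + (1852/3)x - 10780/9
so A g − (-1/2)·g = 6x^5 - 4x + 4/3 = f ✓


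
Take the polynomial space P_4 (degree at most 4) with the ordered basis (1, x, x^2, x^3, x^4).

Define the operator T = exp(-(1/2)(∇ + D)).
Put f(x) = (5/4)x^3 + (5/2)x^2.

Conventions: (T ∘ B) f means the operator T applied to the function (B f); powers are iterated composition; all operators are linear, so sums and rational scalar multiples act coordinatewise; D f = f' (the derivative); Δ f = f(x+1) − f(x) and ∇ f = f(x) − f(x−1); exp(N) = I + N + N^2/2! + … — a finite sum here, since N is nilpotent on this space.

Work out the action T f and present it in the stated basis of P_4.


the image equals g(x) = (5/4)x^3 - (5/4)x^2 + (5/8)x

order-1 term: -(15/4)x^2 - (25/8)x + 5/8
order-2 term: (15/4)x + 5/8
order-3 term: -5/4
the series for exp(-(1/2)(∇ + D)) f terminates at order 3
exp(-(1/2)(∇ + D)) f = (5/4)x^3 - (5/4)x^2 + (5/8)x


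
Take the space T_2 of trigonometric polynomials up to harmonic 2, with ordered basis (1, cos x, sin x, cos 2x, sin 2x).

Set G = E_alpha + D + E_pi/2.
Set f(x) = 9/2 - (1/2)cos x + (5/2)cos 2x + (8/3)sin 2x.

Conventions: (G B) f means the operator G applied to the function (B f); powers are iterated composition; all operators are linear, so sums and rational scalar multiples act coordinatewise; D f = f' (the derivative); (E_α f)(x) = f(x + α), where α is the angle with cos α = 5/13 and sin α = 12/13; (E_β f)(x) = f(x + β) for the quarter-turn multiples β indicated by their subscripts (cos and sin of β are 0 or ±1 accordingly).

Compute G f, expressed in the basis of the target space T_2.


the image equals g(x) = 9 - (5/26)cos x + (19/13)sin x + (1504/507)cos 2x - (1913/169)sin 2x

E_alpha f = 9/2 - (5/26)cos x + (6/13)sin x + (45/338)cos 2x - (1852/507)sin 2x
D f = (1/2)sin x + (16/3)cos 2x - 5sin 2x
E_pi/2 f = 9/2 + (1/2)sin x - (5/2)cos 2x - (8/3)sin 2x
(E_alpha + D + E_pi/2) f = 9 - (5/26)cos x + (19/13)sin x + (1504/507)cos 2x - (1913/169)sin 2x


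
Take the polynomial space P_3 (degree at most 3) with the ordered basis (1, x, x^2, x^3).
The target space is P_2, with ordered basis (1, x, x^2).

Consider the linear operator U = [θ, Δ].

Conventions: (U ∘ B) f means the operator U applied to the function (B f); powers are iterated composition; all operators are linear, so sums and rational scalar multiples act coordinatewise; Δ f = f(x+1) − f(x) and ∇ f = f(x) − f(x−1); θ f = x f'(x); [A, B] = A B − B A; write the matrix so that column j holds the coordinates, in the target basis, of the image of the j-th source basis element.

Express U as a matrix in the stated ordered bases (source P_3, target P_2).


the matrix is [[0, -1, -2, -3]; [0, 0, -2, -6]; [0, 0, 0, -3]] (rows listed top to bottom)

image of 1: 0
image of x: -1
image of x^2: -2x - 2
image of x^3: -3x^2 - 6x - 3
each image's coordinates form column j of the matrix


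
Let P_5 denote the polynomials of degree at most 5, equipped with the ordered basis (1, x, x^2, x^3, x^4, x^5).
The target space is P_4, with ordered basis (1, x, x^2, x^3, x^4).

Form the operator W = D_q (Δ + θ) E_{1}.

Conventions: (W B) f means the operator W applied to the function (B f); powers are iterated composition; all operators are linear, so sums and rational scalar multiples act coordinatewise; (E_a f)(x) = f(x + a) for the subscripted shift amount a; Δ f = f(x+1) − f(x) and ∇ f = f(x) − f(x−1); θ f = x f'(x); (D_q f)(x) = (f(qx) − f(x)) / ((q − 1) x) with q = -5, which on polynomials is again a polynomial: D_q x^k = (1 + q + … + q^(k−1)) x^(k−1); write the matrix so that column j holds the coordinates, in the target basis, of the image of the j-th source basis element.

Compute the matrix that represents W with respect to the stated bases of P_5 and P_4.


image of 1: 0
image of x: 1
image of x^2: -8x + 4
image of x^3: 63x^2 - 36x + 12
image of x^4: -416x^3 + 336x^2 - 120x + 32
image of x^5: 2605x^4 - 2600x^3 + 1260x^2 - 360x + 80
each image's coordinates form column j of the matrix

the matrix is [[0, 1, 4, 12, 32, 80]; [0, 0, -8, -36, -120, -360]; [0, 0, 0, 63, 336, 1260]; [0, 0, 0, 0, -416, -2600]; [0, 0, 0, 0, 0, 2605]] (rows listed top to bottom)


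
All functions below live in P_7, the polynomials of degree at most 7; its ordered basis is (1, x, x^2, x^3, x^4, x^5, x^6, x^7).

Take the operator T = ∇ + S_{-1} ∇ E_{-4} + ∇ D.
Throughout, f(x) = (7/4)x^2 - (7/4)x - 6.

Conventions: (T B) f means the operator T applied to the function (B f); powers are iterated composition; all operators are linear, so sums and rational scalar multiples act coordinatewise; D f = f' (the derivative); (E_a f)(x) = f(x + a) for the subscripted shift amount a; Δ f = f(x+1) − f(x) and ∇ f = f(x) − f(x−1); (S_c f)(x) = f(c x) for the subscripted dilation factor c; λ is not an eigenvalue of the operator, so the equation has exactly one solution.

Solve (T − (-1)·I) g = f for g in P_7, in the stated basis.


write g with unknown coordinates in the stated basis and equate coefficients in (T − (-1)·I) g = f
solving from the highest basis element down gives g = (7/4)x^2 - (7/4)x + 23/2
check: T g = -35/2
so T g − (-1)·g = (7/4)x^2 - (7/4)x - 6 = f ✓

the image equals g(x) = (7/4)x^2 - (7/4)x + 23/2


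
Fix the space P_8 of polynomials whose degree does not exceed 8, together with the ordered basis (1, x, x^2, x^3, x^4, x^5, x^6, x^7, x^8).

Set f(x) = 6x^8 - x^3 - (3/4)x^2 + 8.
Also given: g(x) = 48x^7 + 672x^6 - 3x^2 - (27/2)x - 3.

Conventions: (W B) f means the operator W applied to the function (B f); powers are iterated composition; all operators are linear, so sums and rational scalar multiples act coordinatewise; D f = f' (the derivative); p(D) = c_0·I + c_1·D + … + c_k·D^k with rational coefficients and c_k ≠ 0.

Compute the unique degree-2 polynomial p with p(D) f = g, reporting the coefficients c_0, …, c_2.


D^0 f = 6x^8 - x^3 - (3/4)x^2 + 8
D^1 f = 48x^7 - 3x^2 - (3/2)x
D^2 f = 336x^6 - 6x - 3/2
matching coefficients of g against c_0 f + c_1 Df + … from the top degree down determines the c_i
solution: c_0 = 0, c_1 = 1, c_2 = 2

c_0 = 0, c_1 = 1, c_2 = 2


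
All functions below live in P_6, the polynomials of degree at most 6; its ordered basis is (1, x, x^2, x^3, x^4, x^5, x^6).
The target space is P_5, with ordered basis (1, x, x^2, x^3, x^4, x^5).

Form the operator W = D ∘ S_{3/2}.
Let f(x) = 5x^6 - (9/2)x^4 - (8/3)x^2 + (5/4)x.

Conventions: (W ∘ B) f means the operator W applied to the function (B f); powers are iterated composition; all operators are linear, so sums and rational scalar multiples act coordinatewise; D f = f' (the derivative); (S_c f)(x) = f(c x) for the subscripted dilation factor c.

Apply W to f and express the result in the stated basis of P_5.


g(x) = (10935/32)x^5 - (729/8)x^3 - 12x + 15/8

S_{3/2} f = (3645/64)x^6 - (729/32)x^4 - 6x^2 + (15/8)x
D S_{3/2} f = (10935/32)x^5 - (729/8)x^3 - 12x + 15/8


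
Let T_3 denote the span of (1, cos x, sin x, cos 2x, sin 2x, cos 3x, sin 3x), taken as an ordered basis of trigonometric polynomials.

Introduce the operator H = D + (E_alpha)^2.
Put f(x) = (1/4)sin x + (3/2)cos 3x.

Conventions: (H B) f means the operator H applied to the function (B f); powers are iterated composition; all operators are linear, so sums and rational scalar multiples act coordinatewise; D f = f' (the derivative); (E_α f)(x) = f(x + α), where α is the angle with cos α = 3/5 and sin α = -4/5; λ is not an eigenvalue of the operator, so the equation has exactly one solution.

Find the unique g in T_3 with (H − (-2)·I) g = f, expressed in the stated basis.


write g with unknown coordinates in the stated basis and equate coefficients in (H − (-2)·I) g = f
solving from the highest basis element down gives g = -(1/296)cos x + (43/296)sin x + (129009/655076)cos 3x + (171513/655076)sin 3x
check: H g = (1/148)cos x - (3/74)sin x + (181149/163769)cos 3x - (171513/327538)sin 3x
so H g − (-2)·g = (1/4)sin x + (3/2)cos 3x = f ✓

the result is g(x) = -(1/296)cos x + (43/296)sin x + (129009/655076)cos 3x + (171513/655076)sin 3x


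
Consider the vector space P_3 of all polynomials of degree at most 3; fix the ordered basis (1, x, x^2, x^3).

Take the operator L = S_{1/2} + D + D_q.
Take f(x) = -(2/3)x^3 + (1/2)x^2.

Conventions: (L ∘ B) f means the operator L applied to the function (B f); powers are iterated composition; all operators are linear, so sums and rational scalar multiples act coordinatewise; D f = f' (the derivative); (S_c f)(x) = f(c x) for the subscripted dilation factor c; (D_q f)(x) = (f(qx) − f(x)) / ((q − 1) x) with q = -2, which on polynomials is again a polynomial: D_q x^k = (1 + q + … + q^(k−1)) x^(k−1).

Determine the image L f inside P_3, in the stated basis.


S_{1/2} f = -(1/12)x^3 + (1/8)x^2
D f = -2x^2 + x
D_q f = -2x^2 - (1/2)x
(S_{1/2} + D + D_q) f = -(1/12)x^3 - (31/8)x^2 + (1/2)x

g(x) = -(1/12)x^3 - (31/8)x^2 + (1/2)x


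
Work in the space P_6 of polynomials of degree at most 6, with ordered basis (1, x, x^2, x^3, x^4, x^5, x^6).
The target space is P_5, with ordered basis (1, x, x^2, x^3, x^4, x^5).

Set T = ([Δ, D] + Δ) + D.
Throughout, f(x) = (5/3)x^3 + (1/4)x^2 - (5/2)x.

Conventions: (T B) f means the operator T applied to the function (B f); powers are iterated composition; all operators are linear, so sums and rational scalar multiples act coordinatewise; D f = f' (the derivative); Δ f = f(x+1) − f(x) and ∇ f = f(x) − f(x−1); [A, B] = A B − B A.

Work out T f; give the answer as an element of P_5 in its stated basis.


the result is g(x) = 10x^2 + 6x - 37/12

D f = 5x^2 + (1/2)x - 5/2
Δ D f = 10x + 11/2
Δ f = 5x^2 + (11/2)x - 7/12
D Δ f = 10x + 11/2
[Δ, D] f = 0
Δ f = 5x^2 + (11/2)x - 7/12
([Δ, D] + Δ) f = 5x^2 + (11/2)x - 7/12
D f = 5x^2 + (1/2)x - 5/2
(([Δ, D] + Δ) + D) f = 10x^2 + 6x - 37/12


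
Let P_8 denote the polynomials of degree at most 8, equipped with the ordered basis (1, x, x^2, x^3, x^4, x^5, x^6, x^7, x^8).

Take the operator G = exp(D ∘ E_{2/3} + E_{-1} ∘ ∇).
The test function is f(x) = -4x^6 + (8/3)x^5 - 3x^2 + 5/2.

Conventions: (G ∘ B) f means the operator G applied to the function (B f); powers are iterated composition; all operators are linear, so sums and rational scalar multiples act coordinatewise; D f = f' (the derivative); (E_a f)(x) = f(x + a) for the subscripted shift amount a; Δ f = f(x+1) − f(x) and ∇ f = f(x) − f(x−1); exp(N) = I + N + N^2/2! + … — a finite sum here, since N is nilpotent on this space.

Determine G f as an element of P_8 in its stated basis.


the result is g(x) = -4x^6 - (136/3)x^5 - (340/3)x^4 - (4000/9)x^3 - (18587/9)x^2 - (97444/81)x - 482227/486

order-1 term: -48x^5 + (380/3)x^4 - (6400/9)x^3 + (9460/9)x^2 - (78076/81)x + 82411/243
order-2 term: -240x^4 + (2720/3)x^3 - (14300/3)x^2 + (68840/9)x - 522080/81
order-3 term: -640x^3 + (7840/3)x^2 - (31600/3)x + 102340/9
order-4 term: -960x^2 + (10240/3)x - 69200/9
order-5 term: -768x + 5056/3
order-6 term: -256
the series for exp(D ∘ E_{2/3} + E_{-1} ∘ ∇) f terminates at order 6
exp(D ∘ E_{2/3} + E_{-1} ∘ ∇) f = -4x^6 - (136/3)x^5 - (340/3)x^4 - (4000/9)x^3 - (18587/9)x^2 - (97444/81)x - 482227/486


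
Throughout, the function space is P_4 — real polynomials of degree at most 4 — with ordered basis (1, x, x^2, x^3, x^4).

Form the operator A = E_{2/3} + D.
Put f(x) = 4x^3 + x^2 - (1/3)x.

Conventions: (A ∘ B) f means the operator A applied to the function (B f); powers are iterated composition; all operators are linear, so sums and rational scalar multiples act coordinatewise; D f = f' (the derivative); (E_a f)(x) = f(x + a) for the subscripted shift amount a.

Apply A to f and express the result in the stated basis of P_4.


the result is g(x) = 4x^3 + 21x^2 + (25/3)x + 29/27

E_{2/3} f = 4x^3 + 9x^2 + (19/3)x + 38/27
D f = 12x^2 + 2x - 1/3
(E_{2/3} + D) f = 4x^3 + 21x^2 + (25/3)x + 29/27


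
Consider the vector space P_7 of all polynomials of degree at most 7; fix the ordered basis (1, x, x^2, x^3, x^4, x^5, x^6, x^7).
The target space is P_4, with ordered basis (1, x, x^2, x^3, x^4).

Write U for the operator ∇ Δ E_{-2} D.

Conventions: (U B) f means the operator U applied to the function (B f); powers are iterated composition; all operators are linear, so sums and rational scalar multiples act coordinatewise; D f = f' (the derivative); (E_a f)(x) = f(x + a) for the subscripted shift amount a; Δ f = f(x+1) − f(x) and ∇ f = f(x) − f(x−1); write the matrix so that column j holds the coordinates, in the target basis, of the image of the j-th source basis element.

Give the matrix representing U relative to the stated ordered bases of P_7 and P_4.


image of 1: 0
image of x: 0
image of x^2: 0
image of x^3: 6
image of x^4: 24x - 48
image of x^5: 60x^2 - 240x + 250
image of x^6: 120x^3 - 720x^2 + 1500x - 1080
image of x^7: 210x^4 - 1680x^3 + 5250x^2 - 7560x + 4214
each image's coordinates form column j of the matrix

the matrix is [[0, 0, 0, 6, -48, 250, -1080, 4214]; [0, 0, 0, 0, 24, -240, 1500, -7560]; [0, 0, 0, 0, 0, 60, -720, 5250]; [0, 0, 0, 0, 0, 0, 120, -1680]; [0, 0, 0, 0, 0, 0, 0, 210]] (rows listed top to bottom)


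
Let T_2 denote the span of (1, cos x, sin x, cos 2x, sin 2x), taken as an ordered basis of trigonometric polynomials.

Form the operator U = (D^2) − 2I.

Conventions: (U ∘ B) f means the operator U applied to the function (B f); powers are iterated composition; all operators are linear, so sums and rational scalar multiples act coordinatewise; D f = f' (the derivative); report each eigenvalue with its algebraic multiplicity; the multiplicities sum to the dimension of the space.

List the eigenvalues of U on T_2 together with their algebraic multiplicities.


λ = -6 (multiplicity 2), λ = -3 (multiplicity 2), λ = -2 (multiplicity 1)

image of 1: -2
image of cos x: -3cos x
image of sin x: -3sin x
image of cos 2x: -6cos 2x
image of sin 2x: -6sin 2x
the matrix is diagonal; its diagonal is (-2, -3, -3, -6, -6)
for a triangular matrix the eigenvalues are the diagonal entries, with algebraic multiplicity their repetition count


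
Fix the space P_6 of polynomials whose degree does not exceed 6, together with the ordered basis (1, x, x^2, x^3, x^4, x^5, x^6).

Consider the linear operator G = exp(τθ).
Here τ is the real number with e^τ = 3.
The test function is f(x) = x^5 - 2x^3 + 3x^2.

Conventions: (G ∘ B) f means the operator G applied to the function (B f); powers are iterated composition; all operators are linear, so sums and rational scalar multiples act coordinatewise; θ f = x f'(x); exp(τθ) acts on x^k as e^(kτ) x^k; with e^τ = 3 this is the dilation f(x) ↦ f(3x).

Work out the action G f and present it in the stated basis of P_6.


exp(τθ) x^k = e^(kτ) x^k; with e^τ = 3 this sends x^k to 3^k x^k
x^2 ↦ 9 x^2
x^3 ↦ 27 x^3
x^5 ↦ 243 x^5
applying this coordinatewise to f: exp(τθ) f = 243x^5 - 54x^3 + 27x^2

g(x) = 243x^5 - 54x^3 + 27x^2


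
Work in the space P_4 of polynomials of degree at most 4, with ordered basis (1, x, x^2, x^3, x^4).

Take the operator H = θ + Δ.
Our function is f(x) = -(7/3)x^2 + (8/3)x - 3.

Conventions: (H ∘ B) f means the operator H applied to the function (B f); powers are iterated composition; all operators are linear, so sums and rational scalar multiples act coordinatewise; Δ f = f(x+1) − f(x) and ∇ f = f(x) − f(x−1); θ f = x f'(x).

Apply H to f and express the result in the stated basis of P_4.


θ f = -(14/3)x^2 + (8/3)x
Δ f = -(14/3)x + 1/3
(θ + Δ) f = -(14/3)x^2 - 2x + 1/3

the result is g(x) = -(14/3)x^2 - 2x + 1/3


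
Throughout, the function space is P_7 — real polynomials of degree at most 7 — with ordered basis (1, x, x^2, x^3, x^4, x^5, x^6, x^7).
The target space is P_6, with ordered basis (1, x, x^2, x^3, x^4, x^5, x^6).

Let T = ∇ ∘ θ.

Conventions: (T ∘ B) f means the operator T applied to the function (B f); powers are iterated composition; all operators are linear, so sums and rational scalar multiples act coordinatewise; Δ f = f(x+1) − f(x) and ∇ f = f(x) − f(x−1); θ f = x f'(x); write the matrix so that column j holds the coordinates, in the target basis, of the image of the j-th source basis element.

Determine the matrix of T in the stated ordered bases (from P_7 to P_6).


image of 1: 0
image of x: 1
image of x^2: 4x - 2
image of x^3: 9x^2 - 9x + 3
image of x^4: 16x^3 - 24x^2 + 16x - 4
image of x^5: 25x^4 - 50x^3 + 50x^2 - 25x + 5
image of x^6: 36x^5 - 90x^4 + 120x^3 - 90x^2 + 36x - 6
image of x^7: 49x^6 - 147x^5 + 245x^4 - 245x^3 + 147x^2 - 49x + 7
each image's coordinates form column j of the matrix

the matrix is [[0, 1, -2, 3, -4, 5, -6, 7]; [0, 0, 4, -9, 16, -25, 36, -49]; [0, 0, 0, 9, -24, 50, -90, 147]; [0, 0, 0, 0, 16, -50, 120, -245]; [0, 0, 0, 0, 0, 25, -90, 245]; [0, 0, 0, 0, 0, 0, 36, -147]; [0, 0, 0, 0, 0, 0, 0, 49]] (rows listed top to bottom)


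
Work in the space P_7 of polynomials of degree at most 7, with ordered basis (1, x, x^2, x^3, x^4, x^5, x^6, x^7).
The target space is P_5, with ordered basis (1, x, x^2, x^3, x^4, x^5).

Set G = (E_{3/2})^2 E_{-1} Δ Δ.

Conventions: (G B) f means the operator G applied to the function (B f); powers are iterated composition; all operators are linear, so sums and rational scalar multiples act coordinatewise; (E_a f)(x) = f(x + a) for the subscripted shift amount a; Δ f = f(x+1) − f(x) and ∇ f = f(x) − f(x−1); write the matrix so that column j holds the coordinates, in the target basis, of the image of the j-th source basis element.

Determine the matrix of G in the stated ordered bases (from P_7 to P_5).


image of 1: 0
image of x: 0
image of x^2: 2
image of x^3: 6x + 18
image of x^4: 12x^2 + 72x + 110
image of x^5: 20x^3 + 180x^2 + 550x + 570
image of x^6: 30x^4 + 360x^3 + 1650x^2 + 3420x + 2702
image of x^7: 42x^5 + 630x^4 + 3850x^3 + 11970x^2 + 18914x + 12138
each image's coordinates form column j of the matrix

the matrix is [[0, 0, 2, 18, 110, 570, 2702, 12138]; [0, 0, 0, 6, 72, 550, 3420, 18914]; [0, 0, 0, 0, 12, 180, 1650, 11970]; [0, 0, 0, 0, 0, 20, 360, 3850]; [0, 0, 0, 0, 0, 0, 30, 630]; [0, 0, 0, 0, 0, 0, 0, 42]] (rows listed top to bottom)


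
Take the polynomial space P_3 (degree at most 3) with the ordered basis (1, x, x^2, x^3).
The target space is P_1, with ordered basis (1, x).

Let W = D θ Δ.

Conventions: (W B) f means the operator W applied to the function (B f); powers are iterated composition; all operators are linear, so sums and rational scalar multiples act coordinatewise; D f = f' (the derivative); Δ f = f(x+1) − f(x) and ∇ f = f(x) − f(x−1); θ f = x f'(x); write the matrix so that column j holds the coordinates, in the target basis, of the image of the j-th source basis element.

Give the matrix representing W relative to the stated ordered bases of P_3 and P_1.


image of 1: 0
image of x: 0
image of x^2: 2
image of x^3: 12x + 3
each image's coordinates form column j of the matrix

the matrix is [[0, 0, 2, 3]; [0, 0, 0, 12]] (rows listed top to bottom)


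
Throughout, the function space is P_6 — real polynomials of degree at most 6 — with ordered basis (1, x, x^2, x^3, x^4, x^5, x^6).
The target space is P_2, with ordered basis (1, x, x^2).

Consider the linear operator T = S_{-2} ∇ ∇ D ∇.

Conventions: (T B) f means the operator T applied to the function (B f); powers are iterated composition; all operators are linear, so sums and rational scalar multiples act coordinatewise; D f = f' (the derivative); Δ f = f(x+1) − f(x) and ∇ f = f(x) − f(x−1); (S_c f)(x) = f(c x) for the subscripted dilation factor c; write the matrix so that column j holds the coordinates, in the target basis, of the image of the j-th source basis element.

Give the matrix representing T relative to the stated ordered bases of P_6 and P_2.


the matrix is [[0, 0, 0, 0, 24, -180, 900]; [0, 0, 0, 0, 0, -240, 2160]; [0, 0, 0, 0, 0, 0, 1440]] (rows listed top to bottom)

image of 1: 0
image of x: 0
image of x^2: 0
image of x^3: 0
image of x^4: 24
image of x^5: -240x - 180
image of x^6: 1440x^2 + 2160x + 900
each image's coordinates form column j of the matrix


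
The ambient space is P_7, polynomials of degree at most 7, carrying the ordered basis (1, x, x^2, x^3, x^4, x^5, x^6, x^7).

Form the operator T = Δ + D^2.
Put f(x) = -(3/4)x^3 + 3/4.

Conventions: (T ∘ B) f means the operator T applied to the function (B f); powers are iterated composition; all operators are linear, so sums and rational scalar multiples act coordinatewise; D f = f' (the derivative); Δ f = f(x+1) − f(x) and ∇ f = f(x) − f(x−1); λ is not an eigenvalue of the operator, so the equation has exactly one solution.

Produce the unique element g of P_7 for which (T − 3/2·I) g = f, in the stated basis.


write g with unknown coordinates in the stated basis and equate coefficients in (T − 3/2·I) g = f
solving from the highest basis element down gives g = (1/2)x^3 + x^2 + (13/3)x + 85/18
check: T g = (3/2)x^2 + (13/2)x + 47/6
so T g − 3/2·g = -(3/4)x^3 + 3/4 = f ✓

the result is g(x) = (1/2)x^3 + x^2 + (13/3)x + 85/18
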